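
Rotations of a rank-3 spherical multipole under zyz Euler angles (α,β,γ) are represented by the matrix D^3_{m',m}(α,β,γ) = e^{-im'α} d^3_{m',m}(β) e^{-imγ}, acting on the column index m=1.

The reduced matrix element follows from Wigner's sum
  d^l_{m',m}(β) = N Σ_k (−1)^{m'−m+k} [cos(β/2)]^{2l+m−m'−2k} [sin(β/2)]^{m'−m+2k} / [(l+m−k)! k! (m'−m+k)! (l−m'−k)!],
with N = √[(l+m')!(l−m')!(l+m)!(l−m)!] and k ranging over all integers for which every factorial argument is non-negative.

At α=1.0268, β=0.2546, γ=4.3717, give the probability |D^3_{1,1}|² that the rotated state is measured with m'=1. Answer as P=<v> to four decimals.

First d^3_{1,1}(β=0.2546), then the phase factors e^{-i(1)α} and e^{-i(1)γ}:
c=cos(0.2546/2)=0.991908, s=sin(0.2546/2)=0.126956; N=√[24·2·24·2]=48.000000
k∈{0,1,2} keeps every argument non-negative
  k=0: (−1)^0·48.0000/(48)·0.9919^6·0.1270^0 = +0.952421
  k=1: (−1)^1·48.0000/(6)·0.9919^4·0.1270^2 = -0.124820
  k=2: (−1)^2·48.0000/(8)·0.9919^2·0.1270^4 = +0.001534
d^3_{1,1}(0.2546) = +0.952421 -0.124820 +0.001534 = +0.829135
|D^3_{1,1}|² = |d^3_{1,1}(β)|² = (+0.829135)² = 0.687464 (the z-rotation phases have unit modulus)

P=0.6875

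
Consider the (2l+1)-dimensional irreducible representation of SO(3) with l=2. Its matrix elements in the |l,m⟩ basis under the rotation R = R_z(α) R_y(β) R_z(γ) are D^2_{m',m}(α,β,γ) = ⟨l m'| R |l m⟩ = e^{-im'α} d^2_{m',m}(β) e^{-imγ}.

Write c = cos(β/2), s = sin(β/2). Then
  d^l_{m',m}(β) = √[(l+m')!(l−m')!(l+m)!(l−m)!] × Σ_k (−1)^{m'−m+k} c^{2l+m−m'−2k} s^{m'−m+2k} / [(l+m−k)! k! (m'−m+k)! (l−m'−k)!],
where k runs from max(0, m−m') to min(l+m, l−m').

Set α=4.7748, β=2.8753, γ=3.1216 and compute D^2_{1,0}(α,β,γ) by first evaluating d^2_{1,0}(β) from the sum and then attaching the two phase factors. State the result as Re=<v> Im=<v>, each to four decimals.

Split into d^2_{1,0}(β=2.8753) × two z-phases.
With c≡cos(β/2)=0.132753 and s≡sin(β/2)=0.991149, N=[6·1·2·2]^{1/2}=4.898979
k∈{0,1} keeps every argument non-negative
  k=0: (−1)^1·4.8990/(2)·0.1328^3·0.9911^1 = -0.005680
  k=1: (−1)^2·4.8990/(2)·0.1328^1·0.9911^3 = +0.316620
d^2_{1,0}(2.8753) = -0.005680 +0.316620 = +0.310940
D = (+0.062371+0.998053i)·(+0.310940)·(+1.000000+0.000000i) = +0.019393+0.310334i

Re=0.0194 Im=0.3103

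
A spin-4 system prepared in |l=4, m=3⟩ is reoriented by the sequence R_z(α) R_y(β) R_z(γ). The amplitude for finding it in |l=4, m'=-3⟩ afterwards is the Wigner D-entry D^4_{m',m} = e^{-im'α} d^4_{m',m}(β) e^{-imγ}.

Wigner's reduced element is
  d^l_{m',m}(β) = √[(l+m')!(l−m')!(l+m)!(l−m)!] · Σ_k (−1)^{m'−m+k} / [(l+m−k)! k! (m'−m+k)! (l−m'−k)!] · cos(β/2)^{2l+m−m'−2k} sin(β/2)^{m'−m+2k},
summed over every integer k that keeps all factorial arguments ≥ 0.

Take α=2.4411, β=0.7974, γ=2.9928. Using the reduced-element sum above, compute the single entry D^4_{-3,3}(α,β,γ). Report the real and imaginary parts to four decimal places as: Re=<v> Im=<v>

Re=-0.0017 Im=-0.0198

D^4_{-3,3}(2.4411,0.7974,2.9928) = e^{-i·-3·2.4411}·d^4_{-3,3}(0.7974)·e^{-i·3·2.9928}. Compute d first:
Half-angle: c=0.921566, s=0.388221. N=√(1·5040·5040·1)=5040.000000
The bounds max(0,m−m')=6 and min(l+m,l−m')=7 give 2 terms
  k=6: (−1)^0·5040.0000/(720)·0.9216^2·0.3882^6 = +0.020353
  k=7: (−1)^1·5040.0000/(5040)·0.9216^0·0.3882^8 = -0.000516
d^4_{-3,3}(0.7974) = +0.020353 -0.000516 = +0.019837
Phases: e^{-i·(-3)·2.4411}=+0.506121+0.862462i, e^{-i·(3)·2.9928}=-0.902017-0.431701i ⇒ D=-0.001670-0.019766i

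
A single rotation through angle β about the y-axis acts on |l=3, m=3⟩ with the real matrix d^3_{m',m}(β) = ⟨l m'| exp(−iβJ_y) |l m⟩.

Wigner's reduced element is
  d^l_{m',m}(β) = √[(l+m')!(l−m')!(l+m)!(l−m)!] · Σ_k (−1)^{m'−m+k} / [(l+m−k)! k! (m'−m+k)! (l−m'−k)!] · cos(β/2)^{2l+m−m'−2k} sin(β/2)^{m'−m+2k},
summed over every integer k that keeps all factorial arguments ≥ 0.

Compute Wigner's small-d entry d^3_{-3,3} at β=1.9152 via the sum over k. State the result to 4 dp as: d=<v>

d^3_{-3,3}(β=1.9152) via Wigner's sum:
Half-angle: c=0.575484, s=0.817813. N=√(1·720·720·1)=720.000000
k∈{6} keeps every argument non-negative
  k=6: (−1)^0·720.0000/(720)·0.5755^0·0.8178^6 = +0.299174
d^3_{-3,3}(1.9152) = +0.299174

d=0.2992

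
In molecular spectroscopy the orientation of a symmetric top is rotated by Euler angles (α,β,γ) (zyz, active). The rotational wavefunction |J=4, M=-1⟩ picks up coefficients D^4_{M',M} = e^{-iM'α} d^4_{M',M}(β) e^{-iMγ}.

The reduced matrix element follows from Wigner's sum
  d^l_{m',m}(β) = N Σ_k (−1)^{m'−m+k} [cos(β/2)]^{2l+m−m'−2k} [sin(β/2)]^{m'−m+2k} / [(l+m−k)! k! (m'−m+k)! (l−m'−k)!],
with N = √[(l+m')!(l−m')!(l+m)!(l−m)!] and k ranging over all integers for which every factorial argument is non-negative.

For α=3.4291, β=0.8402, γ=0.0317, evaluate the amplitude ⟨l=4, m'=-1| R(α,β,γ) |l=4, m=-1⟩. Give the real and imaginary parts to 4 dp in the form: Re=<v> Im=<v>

Re=0.4027 Im=0.1331

D^4_{-1,-1}(3.4291,0.8402,0.0317) = e^{-i·-1·3.4291}·d^4_{-1,-1}(0.8402)·e^{-i·-1·0.0317}. Compute d first:
With c≡cos(β/2)=0.913048 and s≡sin(β/2)=0.407852, N=[6·120·6·120]^{1/2}=720.000000
The bounds max(0,m−m')=0 and min(l+m,l−m')=3 give 4 terms
  k=0: (−1)^0·720.0000/(720)·0.9130^8·0.4079^0 = +0.483003
  k=1: (−1)^1·720.0000/(48)·0.9130^6·0.4079^2 = -1.445633
  k=2: (−1)^2·720.0000/(24)·0.9130^4·0.4079^4 = +0.576906
  k=3: (−1)^3·720.0000/(72)·0.9130^2·0.4079^6 = -0.038371
d^4_{-1,-1}(0.8402) = +0.483003 -1.445633 +0.576906 -0.038371 = -0.424095
Attach z-rotation phases: D = e^{-i(-1)(3.4291)}·(-0.424095)·e^{-i(-1)(0.0317)} = +0.402671+0.133087i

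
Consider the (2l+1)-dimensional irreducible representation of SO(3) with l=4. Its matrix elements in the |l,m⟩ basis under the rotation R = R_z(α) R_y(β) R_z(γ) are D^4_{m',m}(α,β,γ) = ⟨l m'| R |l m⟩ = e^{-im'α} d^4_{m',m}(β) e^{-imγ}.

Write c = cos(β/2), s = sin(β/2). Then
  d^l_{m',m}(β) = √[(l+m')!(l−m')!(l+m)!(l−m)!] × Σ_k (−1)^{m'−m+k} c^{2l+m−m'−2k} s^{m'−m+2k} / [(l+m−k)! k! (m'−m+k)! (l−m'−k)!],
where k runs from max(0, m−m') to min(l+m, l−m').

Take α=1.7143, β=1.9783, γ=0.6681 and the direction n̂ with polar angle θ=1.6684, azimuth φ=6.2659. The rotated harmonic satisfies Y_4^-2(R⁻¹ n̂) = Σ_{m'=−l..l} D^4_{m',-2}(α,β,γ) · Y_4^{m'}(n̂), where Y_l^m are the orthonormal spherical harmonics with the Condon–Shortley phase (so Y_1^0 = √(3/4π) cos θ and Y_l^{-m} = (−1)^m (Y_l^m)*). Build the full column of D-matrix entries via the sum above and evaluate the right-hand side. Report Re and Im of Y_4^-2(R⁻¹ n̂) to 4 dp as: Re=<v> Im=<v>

Re=0.1569 Im=0.2601

Need the full column D^4_{m',-2} for m'=−4..4 at α=1.7143, β=1.9783, γ=0.6681.
cos(β/2)=0.549400, sin(β/2)=0.835559
d^4_{-4,-2}: single k=2 term ⇒ +0.101594;  D = -0.033824+0.095798i
d^4_{-3,-2}: k∈[1..2] ⇒ +0.047235 -0.327764 = -0.280529;  D = -0.275163-0.054609i
d^4_{-2,-2}: k∈[0..2] ⇒ +0.008301 -0.230393 +0.666125 = +0.444033;  D = +0.023262-0.443423i
d^4_{-1,-2}: k∈[0..2] ⇒ -0.053559 +0.619416 -0.955142 = -0.389285;  D = +0.387671-0.035412i
d^4_{0,-2}: k∈[0..2] ⇒ +0.182142 -1.123452 +0.974457 = +0.033146;  D = +0.007705+0.032238i
d^4_{1,-2}: k∈[0..2] ⇒ -0.412944 +1.432713 -0.662775 = +0.356994;  D = +0.331779-0.131786i
d^4_{2,-2}: k∈[0..2] ⇒ +0.666125 -1.232601 +0.237585 = -0.328892;  D = +0.163877+0.285156i
d^4_{3,-2}: k∈[0..1] ⇒ -0.758121 +0.584513 = -0.173608;  D = +0.136604-0.107141i
d^4_{4,-2}: single k=0 term ⇒ +0.543526;  D = +0.393148+0.375307i
Y_4^{m'}(θ=1.6684,φ=6.2659) and Σ D·Y over m':
  (-0.0338+0.0958i)·(+0.4331+0.0300i)  (-0.2752-0.0546i)·(-0.1201-0.0062i)  (+0.0233-0.4434i)·(-0.3091-0.0107i)  (+0.3877-0.0354i)·(+0.1346+0.0023i)  (+0.0077+0.0322i)·(+0.2876+0.0000i)  (+0.3318-0.1318i)·(-0.1346+0.0023i)  (+0.1639+0.2852i)·(-0.3091+0.0107i)  (+0.1366-0.1071i)·(+0.1201-0.0062i)  (+0.3931+0.3753i)·(+0.4331-0.0300i)
Y_4^-2(R⁻¹ n̂) = +0.156940+0.260141i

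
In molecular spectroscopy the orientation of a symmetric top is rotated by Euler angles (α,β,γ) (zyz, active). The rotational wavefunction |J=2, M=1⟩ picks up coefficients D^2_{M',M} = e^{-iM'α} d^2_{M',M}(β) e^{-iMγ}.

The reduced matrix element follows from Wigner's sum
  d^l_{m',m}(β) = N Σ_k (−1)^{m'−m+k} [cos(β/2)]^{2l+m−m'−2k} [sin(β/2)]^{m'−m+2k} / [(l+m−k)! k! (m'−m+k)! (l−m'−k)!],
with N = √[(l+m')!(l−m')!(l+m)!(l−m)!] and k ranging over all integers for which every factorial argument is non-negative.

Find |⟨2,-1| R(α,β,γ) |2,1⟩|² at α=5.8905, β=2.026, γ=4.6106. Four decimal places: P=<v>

P=0.0075

Split into d^2_{-1,1}(β=2.026) × two z-phases.
With c≡cos(β/2)=0.529318 and s≡sin(β/2)=0.848424, N=[1·6·6·1]^{1/2}=6.000000
The bounds max(0,m−m')=2 and min(l+m,l−m')=3 give 2 terms
  k=2: (−1)^0·6.0000/(2)·0.5293^2·0.8484^2 = +0.605034
  k=3: (−1)^1·6.0000/(6)·0.5293^0·0.8484^4 = -0.518145
d^2_{-1,1}(2.026) = +0.605034 -0.518145 = +0.086889
|D^2_{-1,1}|² = |d^2_{-1,1}(β)|² = (+0.086889)² = 0.007550 (the z-rotation phases have unit modulus)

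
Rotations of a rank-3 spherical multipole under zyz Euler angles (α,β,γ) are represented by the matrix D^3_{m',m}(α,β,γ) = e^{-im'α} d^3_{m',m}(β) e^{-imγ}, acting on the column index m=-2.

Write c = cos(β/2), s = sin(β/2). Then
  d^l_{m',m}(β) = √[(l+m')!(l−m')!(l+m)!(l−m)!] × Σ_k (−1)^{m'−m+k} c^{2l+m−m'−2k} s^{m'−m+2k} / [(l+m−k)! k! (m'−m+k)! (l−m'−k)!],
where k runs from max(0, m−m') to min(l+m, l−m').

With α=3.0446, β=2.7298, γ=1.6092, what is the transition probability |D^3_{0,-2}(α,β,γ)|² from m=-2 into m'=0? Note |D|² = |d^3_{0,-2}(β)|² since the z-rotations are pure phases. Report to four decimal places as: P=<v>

Split into d^3_{0,-2}(β=2.7298) × two z-phases.
Half-angle: c=0.204445, s=0.978878. N=√(6·6·1·120)=65.726707
k∈{0,1} keeps every argument non-negative
  k=0: (−1)^2·65.7267/(12)·0.2044^4·0.9789^2 = +0.009169
  k=1: (−1)^3·65.7267/(12)·0.2044^2·0.9789^4 = -0.210197
d^3_{0,-2}(2.7298) = +0.009169 -0.210197 = -0.201028
|D^3_{0,-2}|² = |d^3_{0,-2}(β)|² = (-0.201028)² = 0.040412 (the z-rotation phases have unit modulus)

P=0.0404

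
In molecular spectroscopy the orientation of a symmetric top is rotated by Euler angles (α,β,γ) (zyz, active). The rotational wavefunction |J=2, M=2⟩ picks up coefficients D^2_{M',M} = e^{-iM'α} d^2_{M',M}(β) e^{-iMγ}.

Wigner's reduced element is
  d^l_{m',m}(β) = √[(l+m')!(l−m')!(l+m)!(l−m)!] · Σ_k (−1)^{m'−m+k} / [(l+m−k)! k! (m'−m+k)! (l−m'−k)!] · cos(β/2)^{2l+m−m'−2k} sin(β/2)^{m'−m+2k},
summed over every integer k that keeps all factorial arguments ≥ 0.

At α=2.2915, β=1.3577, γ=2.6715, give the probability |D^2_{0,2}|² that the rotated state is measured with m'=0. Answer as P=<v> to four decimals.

Split into d^2_{0,2}(β=1.3577) × two z-phases.
Half-angle: c=0.778295, s=0.627898. N=√(2·2·24·1)=9.797959
Admissible k: 2..2 (factorial args all ≥0)
  k=2: (−1)^0·9.7980/(4)·0.7783^2·0.6279^2 = +0.584983
d^2_{0,2}(1.3577) = +0.584983
|D^2_{0,2}|² = |d^2_{0,2}(β)|² = (+0.584983)² = 0.342205 (the z-rotation phases have unit modulus)

P=0.3422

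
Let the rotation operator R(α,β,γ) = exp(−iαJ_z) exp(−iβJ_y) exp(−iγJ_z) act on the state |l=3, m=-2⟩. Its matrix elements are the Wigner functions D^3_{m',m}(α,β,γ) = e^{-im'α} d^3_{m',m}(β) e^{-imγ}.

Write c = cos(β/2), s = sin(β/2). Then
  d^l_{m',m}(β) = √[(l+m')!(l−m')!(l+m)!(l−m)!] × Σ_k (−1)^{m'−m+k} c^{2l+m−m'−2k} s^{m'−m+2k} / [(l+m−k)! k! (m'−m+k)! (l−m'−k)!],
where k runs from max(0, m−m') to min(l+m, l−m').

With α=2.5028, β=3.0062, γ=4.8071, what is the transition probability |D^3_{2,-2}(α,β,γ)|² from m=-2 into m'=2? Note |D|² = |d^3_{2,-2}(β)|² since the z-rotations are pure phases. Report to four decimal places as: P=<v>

P=0.9287

First d^3_{2,-2}(β=3.0062), then the phase factors e^{-i(2)α} and e^{-i(-2)γ}:
With c≡cos(β/2)=0.067645 and s≡sin(β/2)=0.997709, N=[120·1·1·120]^{1/2}=120.000000
The bounds max(0,m−m')=0 and min(l+m,l−m')=1 give 2 terms
  k=0: (−1)^4·120.0000/(24)·0.0676^2·0.9977^4 = +0.022670
  k=1: (−1)^5·120.0000/(120)·0.0676^0·0.9977^6 = -0.986335
d^3_{2,-2}(3.0062) = +0.022670 -0.986335 = -0.963665
|D^3_{2,-2}|² = |d^3_{2,-2}(β)|² = (-0.963665)² = 0.928651 (the z-rotation phases have unit modulus)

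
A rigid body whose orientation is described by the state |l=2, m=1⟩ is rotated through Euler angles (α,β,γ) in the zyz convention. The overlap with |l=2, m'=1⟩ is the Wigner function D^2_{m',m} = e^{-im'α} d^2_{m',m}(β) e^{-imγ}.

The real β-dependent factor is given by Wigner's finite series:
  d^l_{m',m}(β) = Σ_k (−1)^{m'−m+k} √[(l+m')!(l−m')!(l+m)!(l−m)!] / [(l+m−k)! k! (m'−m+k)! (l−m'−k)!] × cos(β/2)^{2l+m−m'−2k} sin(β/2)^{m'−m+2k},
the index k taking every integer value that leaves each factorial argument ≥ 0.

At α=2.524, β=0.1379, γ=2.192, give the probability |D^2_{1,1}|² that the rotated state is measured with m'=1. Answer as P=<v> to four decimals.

P=0.9533

First d^2_{1,1}(β=0.1379), then the phase factors e^{-i(1)α} and e^{-i(1)γ}:
With c≡cos(β/2)=0.997624 and s≡sin(β/2)=0.068895, N=[6·1·6·1]^{1/2}=6.000000
k∈{0,1} keeps every argument non-negative
  k=0: (−1)^0·6.0000/(6)·0.9976^4·0.0689^0 = +0.990529
  k=1: (−1)^1·6.0000/(2)·0.9976^2·0.0689^2 = -0.014172
d^2_{1,1}(0.1379) = +0.990529 -0.014172 = +0.976357
|D^2_{1,1}|² = |d^2_{1,1}(β)|² = (+0.976357)² = 0.953273 (the z-rotation phases have unit modulus)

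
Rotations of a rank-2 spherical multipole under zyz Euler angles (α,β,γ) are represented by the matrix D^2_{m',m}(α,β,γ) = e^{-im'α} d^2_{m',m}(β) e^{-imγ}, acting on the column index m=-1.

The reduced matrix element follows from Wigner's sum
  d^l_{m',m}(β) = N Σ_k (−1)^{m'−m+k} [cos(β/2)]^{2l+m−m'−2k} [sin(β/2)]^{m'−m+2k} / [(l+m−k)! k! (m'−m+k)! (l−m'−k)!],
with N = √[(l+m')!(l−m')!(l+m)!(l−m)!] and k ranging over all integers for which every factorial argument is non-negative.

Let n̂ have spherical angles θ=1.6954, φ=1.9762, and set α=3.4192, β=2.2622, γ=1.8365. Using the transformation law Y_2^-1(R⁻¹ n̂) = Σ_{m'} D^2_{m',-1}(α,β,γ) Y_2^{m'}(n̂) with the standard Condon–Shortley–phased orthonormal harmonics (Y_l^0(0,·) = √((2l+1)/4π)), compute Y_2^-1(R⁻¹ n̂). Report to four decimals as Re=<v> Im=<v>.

Re=-0.1301 Im=-0.0333

Need the full column D^2_{m',-1} for m'=−2..2 at α=3.4192, β=2.2622, γ=1.8365.
cos(β/2)=0.425665, sin(β/2)=0.904881
d^2_{-2,-1}: single k=1 term ⇒ +0.139580;  D = -0.102141+0.095131i
d^2_{-1,-1}: k∈[0..1] ⇒ +0.032830 -0.445081 = -0.412251;  D = -0.213123+0.352888i
d^2_{0,-1}: k∈[0..1] ⇒ -0.170950 +0.772534 = +0.601584;  D = -0.157969+0.580473i
d^2_{1,-1}: k∈[0..1] ⇒ +0.445081 -0.670449 = -0.225368;  D = +0.002683+0.225352i
d^2_{2,-1}: single k=0 term ⇒ -0.630771;  D = -0.180075-0.604521i
Y_2^{m'}(θ=1.6954,φ=1.9762) and Σ D·Y over m':
  (-0.1021+0.0951i)·(-0.2620+0.2757i)  (-0.2131+0.3529i)·(+0.0376+0.0875i)  (-0.1580+0.5805i)·(-0.3008+0.0000i)  (+0.0027+0.2254i)·(-0.0376+0.0875i)  (-0.1801-0.6045i)·(-0.2620-0.2757i)
Y_2^-1(R⁻¹ n̂) = -0.130146-0.033281i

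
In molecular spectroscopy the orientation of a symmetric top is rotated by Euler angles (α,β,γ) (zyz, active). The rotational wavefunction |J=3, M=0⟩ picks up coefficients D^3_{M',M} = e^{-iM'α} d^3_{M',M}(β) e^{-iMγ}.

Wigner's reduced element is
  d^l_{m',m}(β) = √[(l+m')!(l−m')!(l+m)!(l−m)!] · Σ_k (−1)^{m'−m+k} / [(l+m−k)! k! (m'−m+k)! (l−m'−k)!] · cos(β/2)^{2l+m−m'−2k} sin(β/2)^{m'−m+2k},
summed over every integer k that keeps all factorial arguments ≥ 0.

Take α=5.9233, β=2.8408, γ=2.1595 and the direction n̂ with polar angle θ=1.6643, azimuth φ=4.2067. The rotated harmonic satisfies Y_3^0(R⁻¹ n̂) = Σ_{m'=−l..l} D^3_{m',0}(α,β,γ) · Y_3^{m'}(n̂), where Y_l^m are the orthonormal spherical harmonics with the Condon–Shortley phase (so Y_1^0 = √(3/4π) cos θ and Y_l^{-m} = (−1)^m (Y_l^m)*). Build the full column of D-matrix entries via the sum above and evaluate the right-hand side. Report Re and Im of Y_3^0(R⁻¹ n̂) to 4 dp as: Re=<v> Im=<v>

Re=-0.0517 Im=0.0000

Need the full column D^3_{m',0} for m'=−3..3 at α=5.9233, β=2.8408, γ=2.1595.
cos(β/2)=0.149830, sin(β/2)=0.988712
d^3_{-3,0}: single k=3 term ⇒ +0.014539;  D = +0.006857-0.012820i
d^3_{-2,0}: k∈[2..3] ⇒ +0.002698 -0.117500 = -0.114801;  D = -0.086326+0.075679i
d^3_{-1,0}: k∈[1..3] ⇒ +0.000259 -0.033784 +0.490386 = +0.456860;  D = +0.427592-0.160891i
d^3_{0,0}: k∈[0..3] ⇒ +0.000011 -0.004434 +0.193072 -0.934153 = -0.745504;  D = -0.745504+0.000000i
d^3_{1,0}: k∈[0..2] ⇒ -0.000259 +0.033784 -0.490386 = -0.456860;  D = -0.427592-0.160891i
d^3_{2,0}: k∈[0..1] ⇒ +0.002698 -0.117500 = -0.114801;  D = -0.086326-0.075679i
d^3_{3,0}: single k=0 term ⇒ -0.014539;  D = -0.006857-0.012820i
Y_3^{m'}(θ=1.6643,φ=4.2067) and Σ D·Y over m':
  (+0.0069-0.0128i)·(+0.4112-0.0221i)  (-0.0863+0.0757i)·(+0.0502+0.0802i)  (+0.4276-0.1609i)·(+0.1491-0.2692i)  (-0.7455+0.0000i)·(+0.1030+0.0000i)  (-0.4276-0.1609i)·(-0.1491-0.2692i)  (-0.0863-0.0757i)·(+0.0502-0.0802i)  (-0.0069-0.0128i)·(-0.4112-0.0221i)
Y_3^0(R⁻¹ n̂) = -0.051669+0.000000i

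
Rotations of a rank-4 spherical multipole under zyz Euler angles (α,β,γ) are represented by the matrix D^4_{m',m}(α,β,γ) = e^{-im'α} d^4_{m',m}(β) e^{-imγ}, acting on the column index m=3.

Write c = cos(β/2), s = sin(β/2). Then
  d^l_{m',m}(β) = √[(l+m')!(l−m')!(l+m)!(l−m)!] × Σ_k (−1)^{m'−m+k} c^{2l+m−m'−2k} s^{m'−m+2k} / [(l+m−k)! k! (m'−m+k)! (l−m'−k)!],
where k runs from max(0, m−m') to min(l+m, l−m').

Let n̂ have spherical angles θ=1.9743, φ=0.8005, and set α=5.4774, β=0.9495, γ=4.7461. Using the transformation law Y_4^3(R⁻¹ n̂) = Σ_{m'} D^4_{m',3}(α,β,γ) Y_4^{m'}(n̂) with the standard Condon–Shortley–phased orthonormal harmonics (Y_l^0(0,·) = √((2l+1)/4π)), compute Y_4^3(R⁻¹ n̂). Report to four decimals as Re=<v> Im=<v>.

Re=-0.1440 Im=0.2501

Need the full column D^4_{m',3} for m'=−4..4 at α=5.4774, β=0.9495, γ=4.7461.
cos(β/2)=0.889407, sin(β/2)=0.457116
d^4_{-4,3}: single k=7 term ⇒ +0.010491;  D = +0.001906+0.010317i
d^4_{-3,3}: k∈[6..7] ⇒ +0.050519 -0.001906 = +0.048613;  D = -0.028369+0.039477i
d^4_{-2,3}: k∈[5..6] ⇒ +0.157623 -0.013879 = +0.143744;  D = -0.142299+0.020330i
d^4_{-1,3}: k∈[4..5] ⇒ +0.361433 -0.057284 = +0.304149;  D = -0.239550-0.187409i
d^4_{0,3}: k∈[3..4] ⇒ +0.628994 -0.166149 = +0.462845;  D = -0.046729-0.460480i
d^4_{1,3}: k∈[2..3] ⇒ +0.820969 -0.361433 = +0.459536;  D = +0.297673-0.350092i
d^4_{2,3}: k∈[1..2] ⇒ +0.752999 -0.596716 = +0.156283;  D = +0.155999-0.009427i
d^4_{3,3}: k∈[0..1] ⇒ +0.391566 -0.724026 = -0.332461;  D = -0.244292-0.225503i
d^4_{4,3}: single k=0 term ⇒ -0.569214;  D = -0.011147-0.569105i
Y_4^{m'}(θ=1.9743,φ=0.8005) and Σ D·Y over m':
  (+0.0019+0.0103i)·(-0.3160+0.0191i)  (-0.0284+0.0395i)·(+0.2823+0.2578i)  (-0.1423+0.0203i)·(-0.0007-0.0224i)  (-0.2396-0.1874i)·(+0.2285-0.2355i)  (-0.0467-0.4605i)·(-0.0839+0.0000i)  (+0.2977-0.3501i)·(-0.2285-0.2355i)  (+0.1560-0.0094i)·(-0.0007+0.0224i)  (-0.2443-0.2255i)·(-0.2823+0.2578i)  (-0.0111-0.5691i)·(-0.3160-0.0191i)
Y_4^3(R⁻¹ n̂) = -0.144007+0.250143i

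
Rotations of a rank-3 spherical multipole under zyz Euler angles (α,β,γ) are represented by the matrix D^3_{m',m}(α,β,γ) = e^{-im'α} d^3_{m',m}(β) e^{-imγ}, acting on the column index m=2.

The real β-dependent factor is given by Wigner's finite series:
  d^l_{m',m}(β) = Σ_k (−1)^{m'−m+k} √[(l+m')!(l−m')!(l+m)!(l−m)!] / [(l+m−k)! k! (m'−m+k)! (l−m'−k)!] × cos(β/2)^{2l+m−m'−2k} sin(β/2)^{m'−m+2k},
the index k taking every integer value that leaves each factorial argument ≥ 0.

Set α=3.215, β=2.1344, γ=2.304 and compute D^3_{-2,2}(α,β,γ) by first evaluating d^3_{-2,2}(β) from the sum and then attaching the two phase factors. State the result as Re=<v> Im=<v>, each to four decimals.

Re=-0.0581 Im=0.2265

D^3_{-2,2}(3.215,2.1344,2.304) = e^{-i·-2·3.215}·d^3_{-2,2}(2.1344)·e^{-i·2·2.304}. Compute d first:
With c≡cos(β/2)=0.482579 and s≡sin(β/2)=0.875853, N=[1·120·120·1]^{1/2}=120.000000
Admissible k: 4..5 (factorial args all ≥0)
  k=4: (−1)^0·120.0000/(24)·0.4826^2·0.8759^4 = +0.685220
  k=5: (−1)^1·120.0000/(120)·0.4826^0·0.8759^6 = -0.451426
d^3_{-2,2}(2.1344) = +0.685220 -0.451426 = +0.233794
Phases: e^{-i·(-2)·3.215}=+0.989242+0.146288i, e^{-i·(2)·2.304}=-0.104199+0.994556i ⇒ D=-0.058114+0.226457i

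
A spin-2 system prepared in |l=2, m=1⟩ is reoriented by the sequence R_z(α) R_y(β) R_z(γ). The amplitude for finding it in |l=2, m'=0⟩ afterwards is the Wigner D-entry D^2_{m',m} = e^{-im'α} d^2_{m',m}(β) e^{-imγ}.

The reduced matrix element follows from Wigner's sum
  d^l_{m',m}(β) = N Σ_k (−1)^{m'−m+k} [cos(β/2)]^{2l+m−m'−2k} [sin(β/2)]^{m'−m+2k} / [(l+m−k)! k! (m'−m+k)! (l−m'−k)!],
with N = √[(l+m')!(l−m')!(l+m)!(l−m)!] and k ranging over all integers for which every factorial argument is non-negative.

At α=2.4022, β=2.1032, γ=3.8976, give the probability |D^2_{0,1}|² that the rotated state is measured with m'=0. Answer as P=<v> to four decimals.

Split into d^2_{0,1}(β=2.1032) × two z-phases.
Half-angle: c=0.496183, s=0.868218. N=√(2·2·6·1)=4.898979
Admissible k: 1..2 (factorial args all ≥0)
  k=1: (−1)^0·4.8990/(2)·0.4962^3·0.8682^1 = +0.259794
  k=2: (−1)^1·4.8990/(2)·0.4962^1·0.8682^3 = -0.795433
d^2_{0,1}(2.1032) = +0.259794 -0.795433 = -0.535639
|D^2_{0,1}|² = |d^2_{0,1}(β)|² = (-0.535639)² = 0.286910 (the z-rotation phases have unit modulus)

P=0.2869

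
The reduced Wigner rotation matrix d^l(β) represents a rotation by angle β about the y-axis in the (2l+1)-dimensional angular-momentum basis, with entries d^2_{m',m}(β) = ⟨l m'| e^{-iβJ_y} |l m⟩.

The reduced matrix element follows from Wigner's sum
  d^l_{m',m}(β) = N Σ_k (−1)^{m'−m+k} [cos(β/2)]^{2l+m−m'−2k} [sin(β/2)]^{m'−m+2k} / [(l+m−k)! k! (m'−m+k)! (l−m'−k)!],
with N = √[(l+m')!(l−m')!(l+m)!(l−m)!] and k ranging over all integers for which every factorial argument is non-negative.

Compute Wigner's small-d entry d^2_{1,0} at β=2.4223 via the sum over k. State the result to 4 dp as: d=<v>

d=0.6070

d^2_{1,0}(β=2.4223) via Wigner's sum:
c=cos(2.4223/2)=0.351943, s=sin(2.4223/2)=0.936021; N=√[6·1·2·2]=4.898979
The bounds max(0,m−m')=0 and min(l+m,l−m')=1 give 2 terms
  k=0: (−1)^1·4.8990/(2)·0.3519^3·0.9360^1 = -0.099949
  k=1: (−1)^2·4.8990/(2)·0.3519^1·0.9360^3 = +0.706977
d^2_{1,0}(2.4223) = -0.099949 +0.706977 = +0.607028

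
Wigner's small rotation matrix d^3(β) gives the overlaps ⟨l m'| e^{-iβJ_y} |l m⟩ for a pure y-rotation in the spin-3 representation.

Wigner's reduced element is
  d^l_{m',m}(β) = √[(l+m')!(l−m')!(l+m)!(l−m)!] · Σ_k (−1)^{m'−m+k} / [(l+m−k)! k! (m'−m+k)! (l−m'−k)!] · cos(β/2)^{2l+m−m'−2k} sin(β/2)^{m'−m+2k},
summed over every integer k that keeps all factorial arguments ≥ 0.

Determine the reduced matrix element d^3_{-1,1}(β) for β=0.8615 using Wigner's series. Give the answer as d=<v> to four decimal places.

d=0.5176

d^3_{-1,1}(β=0.8615) via Wigner's sum:
Half-angle: c=0.908653, s=0.417552. N=√(2·24·24·2)=48.000000
Admissible k: 2..4 (factorial args all ≥0)
  k=2: (−1)^0·48.0000/(8)·0.9087^4·0.4176^2 = +0.713124
  k=3: (−1)^1·48.0000/(6)·0.9087^2·0.4176^4 = -0.200784
  k=4: (−1)^2·48.0000/(48)·0.9087^0·0.4176^6 = +0.005300
d^3_{-1,1}(0.8615) = +0.713124 -0.200784 +0.005300 = +0.517640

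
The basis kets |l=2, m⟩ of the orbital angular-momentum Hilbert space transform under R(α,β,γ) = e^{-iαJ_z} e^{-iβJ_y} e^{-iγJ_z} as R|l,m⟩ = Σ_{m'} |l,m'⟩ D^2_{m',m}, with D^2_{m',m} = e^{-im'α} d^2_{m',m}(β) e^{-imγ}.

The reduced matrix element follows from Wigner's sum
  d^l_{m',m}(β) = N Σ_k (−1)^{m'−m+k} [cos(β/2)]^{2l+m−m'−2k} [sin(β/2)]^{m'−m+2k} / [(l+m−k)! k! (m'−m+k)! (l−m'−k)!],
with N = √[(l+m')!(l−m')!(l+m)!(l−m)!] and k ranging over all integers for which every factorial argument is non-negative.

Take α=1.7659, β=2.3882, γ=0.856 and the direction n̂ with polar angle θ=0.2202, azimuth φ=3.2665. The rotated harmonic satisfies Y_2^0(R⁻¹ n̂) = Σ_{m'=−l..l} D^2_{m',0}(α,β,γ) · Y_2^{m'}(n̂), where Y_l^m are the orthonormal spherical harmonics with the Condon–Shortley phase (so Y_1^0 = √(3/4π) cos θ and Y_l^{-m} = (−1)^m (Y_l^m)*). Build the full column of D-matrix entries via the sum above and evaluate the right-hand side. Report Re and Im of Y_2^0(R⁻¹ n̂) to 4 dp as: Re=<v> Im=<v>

Need the full column D^2_{m',0} for m'=−2..2 at α=1.7659, β=2.3882, γ=0.856.
cos(β/2)=0.367850, sin(β/2)=0.929885
d^2_{-2,0}: single k=2 term ⇒ +0.286600;  D = -0.265057-0.109017i
d^2_{-1,0}: k∈[1..2] ⇒ +0.113375 -0.724494 = -0.611118;  D = +0.118476-0.599524i
d^2_{0,0}: k∈[0..2] ⇒ +0.018310 -0.468016 +0.747682 = +0.297975;  D = +0.297975+0.000000i
d^2_{1,0}: k∈[0..1] ⇒ -0.113375 +0.724494 = +0.611118;  D = -0.118476-0.599524i
d^2_{2,0}: single k=0 term ⇒ +0.286600;  D = -0.265057+0.109017i
Y_2^{m'}(θ=0.2202,φ=3.2665) and Σ D·Y over m':
  (-0.2651-0.1090i)·(+0.0179-0.0046i)  (+0.1185-0.5995i)·(-0.1634+0.0205i)  (+0.2980+0.0000i)·(+0.5856+0.0000i)  (-0.1185-0.5995i)·(+0.1634+0.0205i)  (-0.2651+0.1090i)·(+0.0179+0.0046i)
Y_2^0(R⁻¹ n̂) = +0.149931-0.000000i

Re=0.1499 Im=0.0000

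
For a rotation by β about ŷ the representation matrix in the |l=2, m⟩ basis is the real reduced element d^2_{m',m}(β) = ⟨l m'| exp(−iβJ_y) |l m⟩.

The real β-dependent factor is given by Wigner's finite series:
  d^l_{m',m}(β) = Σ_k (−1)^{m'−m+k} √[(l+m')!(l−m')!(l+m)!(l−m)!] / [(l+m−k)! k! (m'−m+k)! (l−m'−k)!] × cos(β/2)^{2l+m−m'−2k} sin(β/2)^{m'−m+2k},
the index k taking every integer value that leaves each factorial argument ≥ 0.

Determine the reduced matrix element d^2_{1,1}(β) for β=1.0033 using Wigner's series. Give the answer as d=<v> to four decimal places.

d=0.0577

d^2_{1,1}(β=1.0033) via Wigner's sum:
With c≡cos(β/2)=0.876790 and s≡sin(β/2)=0.480873, N=[6·1·6·1]^{1/2}=6.000000
Admissible k: 0..1 (factorial args all ≥0)
  k=0: (−1)^0·6.0000/(6)·0.8768^4·0.4809^0 = +0.590994
  k=1: (−1)^1·6.0000/(2)·0.8768^2·0.4809^2 = -0.533302
d^2_{1,1}(1.0033) = +0.590994 -0.533302 = +0.057692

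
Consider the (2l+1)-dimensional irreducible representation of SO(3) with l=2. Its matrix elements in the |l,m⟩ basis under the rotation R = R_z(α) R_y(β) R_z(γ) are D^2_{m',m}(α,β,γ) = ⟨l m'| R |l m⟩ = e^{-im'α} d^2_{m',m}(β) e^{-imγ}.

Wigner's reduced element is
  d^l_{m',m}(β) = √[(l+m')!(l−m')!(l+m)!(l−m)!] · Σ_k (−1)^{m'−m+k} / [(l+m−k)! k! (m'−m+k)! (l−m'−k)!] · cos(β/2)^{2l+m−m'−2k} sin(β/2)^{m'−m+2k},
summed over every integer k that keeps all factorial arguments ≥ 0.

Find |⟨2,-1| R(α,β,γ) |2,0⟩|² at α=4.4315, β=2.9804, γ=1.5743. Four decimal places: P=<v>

P=0.0376

Split into d^2_{-1,0}(β=2.9804) × two z-phases.
Half-angle: c=0.080509, s=0.996754. N=√(1·6·2·2)=4.898979
k: max(0,(0)−(-1))=1 … min(2+(0),2−(-1))=2
  k=1: (−1)^0·4.8990/(2)·0.0805^3·0.9968^1 = +0.001274
  k=2: (−1)^1·4.8990/(2)·0.0805^1·0.9968^3 = -0.195292
d^2_{-1,0}(2.9804) = +0.001274 -0.195292 = -0.194018
|D^2_{-1,0}|² = |d^2_{-1,0}(β)|² = (-0.194018)² = 0.037643 (the z-rotation phases have unit modulus)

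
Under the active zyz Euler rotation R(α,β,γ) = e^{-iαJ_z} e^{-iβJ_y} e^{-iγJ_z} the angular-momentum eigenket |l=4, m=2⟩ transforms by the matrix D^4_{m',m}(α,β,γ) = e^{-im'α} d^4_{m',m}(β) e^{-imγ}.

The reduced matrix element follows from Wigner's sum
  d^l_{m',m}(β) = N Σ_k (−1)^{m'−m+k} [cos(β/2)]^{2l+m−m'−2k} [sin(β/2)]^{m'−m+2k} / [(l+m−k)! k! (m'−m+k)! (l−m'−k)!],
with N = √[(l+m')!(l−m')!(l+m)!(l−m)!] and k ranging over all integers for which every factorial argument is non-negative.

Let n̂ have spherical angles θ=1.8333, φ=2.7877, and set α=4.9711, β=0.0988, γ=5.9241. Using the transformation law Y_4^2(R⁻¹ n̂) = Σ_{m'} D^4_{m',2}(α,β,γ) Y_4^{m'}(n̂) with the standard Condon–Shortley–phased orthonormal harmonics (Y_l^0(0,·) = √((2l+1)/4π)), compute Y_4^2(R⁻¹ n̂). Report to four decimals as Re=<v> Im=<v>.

Need the full column D^4_{m',2} for m'=−4..4 at α=4.9711, β=0.0988, γ=5.9241.
cos(β/2)=0.998780, sin(β/2)=0.049380
d^4_{-4,2}: single k=6 term ⇒ +0.000000;  D = -0.000000+0.000000i
d^4_{-3,2}: k∈[5..6] ⇒ +0.000003 -0.000000 = +0.000003;  D = -0.000003+0.000000i
d^4_{-2,2}: k∈[4..6] ⇒ +0.000089 -0.000000 +0.000000 = +0.000089;  D = -0.000029-0.000084i
d^4_{-1,2}: k∈[3..5] ⇒ +0.001692 -0.000006 +0.000000 = +0.001686;  D = +0.001397-0.000944i
d^4_{0,2}: k∈[2..4] ⇒ +0.022964 -0.000150 +0.000000 = +0.022814;  D = +0.017179+0.015012i
d^4_{1,2}: k∈[1..3] ⇒ +0.207719 -0.002539 +0.000004 = +0.205184;  D = -0.090992+0.183905i
d^4_{2,2}: k∈[0..2] ⇒ +0.990282 -0.029047 +0.000089 = +0.961324;  D = -0.942018-0.191691i
d^4_{3,2}: k∈[0..1] ⇒ -0.183191 +0.001343 = -0.181847;  D = +0.010534+0.181542i
d^4_{4,2}: single k=0 term ⇒ +0.012809;  D = +0.012172-0.003989i
Y_4^{m'}(θ=1.8333,φ=2.7877) and Σ D·Y over m':
  (-0.0000+0.0000i)·(+0.0595+0.3803i)  (-0.0000+0.0000i)·(+0.1426+0.2555i)  (-0.0000-0.0001i)·(-0.1253-0.1072i)  (+0.0014-0.0009i)·(-0.2812-0.1039i)  (+0.0172+0.0150i)·(+0.1204+0.0000i)  (-0.0910+0.1839i)·(+0.2812-0.1039i)  (-0.9420-0.1917i)·(-0.1253+0.1072i)  (+0.0105+0.1815i)·(-0.1426+0.2555i)  (+0.0122-0.0040i)·(+0.0595-0.3803i)
Y_4^2(R⁻¹ n̂) = +0.085022-0.041940i

Re=0.0850 Im=-0.0419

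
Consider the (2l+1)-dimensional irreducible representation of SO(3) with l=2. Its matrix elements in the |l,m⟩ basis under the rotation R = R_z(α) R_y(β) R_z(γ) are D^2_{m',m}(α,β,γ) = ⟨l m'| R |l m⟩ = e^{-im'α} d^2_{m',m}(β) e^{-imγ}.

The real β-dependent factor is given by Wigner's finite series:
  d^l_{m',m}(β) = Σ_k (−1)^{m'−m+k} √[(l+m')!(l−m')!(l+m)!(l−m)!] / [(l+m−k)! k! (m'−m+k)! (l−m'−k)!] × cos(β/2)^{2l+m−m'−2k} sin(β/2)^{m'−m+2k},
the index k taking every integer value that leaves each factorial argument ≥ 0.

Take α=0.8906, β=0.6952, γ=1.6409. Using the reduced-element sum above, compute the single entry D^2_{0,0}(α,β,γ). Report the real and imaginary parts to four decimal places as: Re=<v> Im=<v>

Re=0.3846 Im=0.0000

Split into d^2_{0,0}(β=0.6952) × two z-phases.
With c≡cos(β/2)=0.940193 and s≡sin(β/2)=0.340642, N=[2·2·2·2]^{1/2}=4.000000
The bounds max(0,m−m')=0 and min(l+m,l−m')=2 give 3 terms
  k=0: (−1)^0·4.0000/(4)·0.9402^4·0.3406^0 = +0.781390
  k=1: (−1)^1·4.0000/(1)·0.9402^2·0.3406^2 = -0.410290
  k=2: (−1)^2·4.0000/(4)·0.9402^0·0.3406^4 = +0.013465
d^2_{0,0}(0.6952) = +0.781390 -0.410290 +0.013465 = +0.384565
Phases: e^{-i·(0)·0.8906}=+1.000000+0.000000i, e^{-i·(0)·1.6409}=+1.000000+0.000000i ⇒ D=+0.384565+0.000000i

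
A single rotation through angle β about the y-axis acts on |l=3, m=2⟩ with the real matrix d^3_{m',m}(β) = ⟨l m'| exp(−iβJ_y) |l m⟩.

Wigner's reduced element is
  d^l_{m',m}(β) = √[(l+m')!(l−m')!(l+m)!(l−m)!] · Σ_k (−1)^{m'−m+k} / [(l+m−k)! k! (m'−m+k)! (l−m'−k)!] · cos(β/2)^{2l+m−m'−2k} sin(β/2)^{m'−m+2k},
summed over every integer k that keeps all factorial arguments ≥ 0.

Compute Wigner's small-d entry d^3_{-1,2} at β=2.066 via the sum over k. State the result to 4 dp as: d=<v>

d=-0.2184

d^3_{-1,2}(β=2.066) via Wigner's sum:
Half-angle: c=0.512245, s=0.858840. N=√(2·24·120·1)=75.894664
The bounds max(0,m−m')=3 and min(l+m,l−m')=4 give 2 terms
  k=3: (−1)^0·75.8947/(12)·0.5122^3·0.8588^3 = +0.538516
  k=4: (−1)^1·75.8947/(24)·0.5122^1·0.8588^5 = -0.756899
d^3_{-1,2}(2.066) = +0.538516 -0.756899 = -0.218383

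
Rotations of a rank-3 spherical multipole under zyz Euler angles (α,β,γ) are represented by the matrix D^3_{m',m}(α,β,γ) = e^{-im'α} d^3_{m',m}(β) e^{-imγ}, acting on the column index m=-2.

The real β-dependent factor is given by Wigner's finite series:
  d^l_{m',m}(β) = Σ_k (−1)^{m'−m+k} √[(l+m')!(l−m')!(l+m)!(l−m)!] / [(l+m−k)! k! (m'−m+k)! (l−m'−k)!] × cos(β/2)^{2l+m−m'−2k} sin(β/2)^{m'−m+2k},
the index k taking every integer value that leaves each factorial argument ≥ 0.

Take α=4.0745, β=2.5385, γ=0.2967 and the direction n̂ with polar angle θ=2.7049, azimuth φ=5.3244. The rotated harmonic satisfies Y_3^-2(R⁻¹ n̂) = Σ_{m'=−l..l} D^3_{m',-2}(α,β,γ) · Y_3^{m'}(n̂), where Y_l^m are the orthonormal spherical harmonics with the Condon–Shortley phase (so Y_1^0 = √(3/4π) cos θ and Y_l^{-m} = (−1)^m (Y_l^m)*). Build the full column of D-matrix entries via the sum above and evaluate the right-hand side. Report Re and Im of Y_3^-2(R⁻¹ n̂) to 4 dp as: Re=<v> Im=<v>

Need the full column D^3_{m',-2} for m'=−3..3 at α=4.0745, β=2.5385, γ=0.2967.
cos(β/2)=0.296997, sin(β/2)=0.954878
d^3_{-3,-2}: single k=1 term ⇒ +0.005405;  D = +0.005236+0.001340i
d^3_{-2,-2}: k∈[0..1] ⇒ +0.000686 -0.035471 = -0.034785;  D = +0.026996-0.021937i
d^3_{-1,-2}: k∈[0..1] ⇒ -0.006978 +0.144255 = +0.137277;  D = -0.006105-0.137142i
d^3_{0,-2}: k∈[0..1] ⇒ +0.038857 -0.401659 = -0.362802;  D = -0.300779-0.202873i
d^3_{1,-2}: k∈[0..1] ⇒ -0.144255 +0.745577 = +0.601322;  D = -0.566998+0.200254i
d^3_{2,-2}: k∈[0..1] ⇒ +0.366663 -0.758033 = -0.391371;  D = -0.115053+0.374077i
d^3_{3,-2}: single k=0 term ⇒ -0.577521;  D = -0.342352-0.465109i
Y_3^{m'}(θ=2.7049,φ=5.3244) and Σ D·Y over m':
  (+0.0052+0.0013i)·(-0.0305+0.0083i)  (+0.0270-0.0219i)·(+0.0563-0.1558i)  (-0.0061-0.1371i)·(+0.2439+0.3474i)  (-0.3008-0.2029i)·(-0.3739+0.0000i)  (-0.5670+0.2003i)·(-0.2439+0.3474i)  (-0.1151+0.3741i)·(+0.0563+0.1558i)  (-0.3424-0.4651i)·(+0.0305+0.0083i)
Y_3^-2(R⁻¹ n̂) = +0.153904-0.224863i

Re=0.1539 Im=-0.2249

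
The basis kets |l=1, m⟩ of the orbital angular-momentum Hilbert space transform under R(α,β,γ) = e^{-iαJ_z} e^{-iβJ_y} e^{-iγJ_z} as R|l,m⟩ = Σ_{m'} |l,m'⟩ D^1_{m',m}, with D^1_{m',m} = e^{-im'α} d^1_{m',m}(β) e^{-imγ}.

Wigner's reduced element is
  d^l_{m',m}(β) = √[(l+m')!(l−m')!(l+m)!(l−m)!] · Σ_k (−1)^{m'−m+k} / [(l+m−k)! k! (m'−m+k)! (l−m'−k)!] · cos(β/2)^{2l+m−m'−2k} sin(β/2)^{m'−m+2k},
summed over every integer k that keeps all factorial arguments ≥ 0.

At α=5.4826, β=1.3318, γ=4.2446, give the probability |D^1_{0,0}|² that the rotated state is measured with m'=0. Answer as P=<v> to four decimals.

P=0.0560

D^1_{0,0}(5.4826,1.3318,4.2446) = e^{-i·0·5.4826}·d^1_{0,0}(1.3318)·e^{-i·0·4.2446}. Compute d first:
With c≡cos(β/2)=0.786361 and s≡sin(β/2)=0.617767, N=[1·1·1·1]^{1/2}=1.000000
k: max(0,(0)−(0))=0 … min(1+(0),1−(0))=1
  k=0: (−1)^0·1.0000/(1)·0.7864^2·0.6178^0 = +0.618364
  k=1: (−1)^1·1.0000/(1)·0.7864^0·0.6178^2 = -0.381636
d^1_{0,0}(1.3318) = +0.618364 -0.381636 = +0.236728
|D^1_{0,0}|² = |d^1_{0,0}(β)|² = (+0.236728)² = 0.056040 (the z-rotation phases have unit modulus)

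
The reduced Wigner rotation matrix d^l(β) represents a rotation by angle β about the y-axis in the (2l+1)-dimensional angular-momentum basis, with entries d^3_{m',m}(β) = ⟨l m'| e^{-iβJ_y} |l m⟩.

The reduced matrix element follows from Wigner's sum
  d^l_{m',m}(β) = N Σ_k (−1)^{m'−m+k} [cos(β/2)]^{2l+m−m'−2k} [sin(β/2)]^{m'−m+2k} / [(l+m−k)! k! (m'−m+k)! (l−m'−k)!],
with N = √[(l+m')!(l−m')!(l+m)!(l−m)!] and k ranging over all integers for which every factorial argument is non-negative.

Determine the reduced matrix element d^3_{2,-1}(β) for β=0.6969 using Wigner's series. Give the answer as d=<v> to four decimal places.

d^3_{2,-1}(β=0.6969) via Wigner's sum:
c=cos(0.6969/2)=0.939903, s=sin(0.6969/2)=0.341441; N=√[120·1·2·24]=75.894664
k∈{0,1} keeps every argument non-negative
  k=0: (−1)^3·75.8947/(12)·0.9399^3·0.3414^3 = -0.209039
  k=1: (−1)^4·75.8947/(24)·0.9399^1·0.3414^5 = +0.013793
d^3_{2,-1}(0.6969) = -0.209039 +0.013793 = -0.195246

d=-0.1952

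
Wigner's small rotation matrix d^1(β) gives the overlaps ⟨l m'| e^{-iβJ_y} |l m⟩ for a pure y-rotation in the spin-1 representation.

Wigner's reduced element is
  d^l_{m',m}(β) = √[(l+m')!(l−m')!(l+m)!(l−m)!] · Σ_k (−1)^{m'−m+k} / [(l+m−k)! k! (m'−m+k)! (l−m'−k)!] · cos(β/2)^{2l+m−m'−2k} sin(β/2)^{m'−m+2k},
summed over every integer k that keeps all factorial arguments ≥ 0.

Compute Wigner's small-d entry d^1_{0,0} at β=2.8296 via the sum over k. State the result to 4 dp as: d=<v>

d^1_{0,0}(β=2.8296) via Wigner's sum:
Half-angle: c=0.155364, s=0.987857. N=√(1·1·1·1)=1.000000
k∈{0,1} keeps every argument non-negative
  k=0: (−1)^0·1.0000/(1)·0.1554^2·0.9879^0 = +0.024138
  k=1: (−1)^1·1.0000/(1)·0.1554^0·0.9879^2 = -0.975862
d^1_{0,0}(2.8296) = +0.024138 -0.975862 = -0.951724

d=-0.9517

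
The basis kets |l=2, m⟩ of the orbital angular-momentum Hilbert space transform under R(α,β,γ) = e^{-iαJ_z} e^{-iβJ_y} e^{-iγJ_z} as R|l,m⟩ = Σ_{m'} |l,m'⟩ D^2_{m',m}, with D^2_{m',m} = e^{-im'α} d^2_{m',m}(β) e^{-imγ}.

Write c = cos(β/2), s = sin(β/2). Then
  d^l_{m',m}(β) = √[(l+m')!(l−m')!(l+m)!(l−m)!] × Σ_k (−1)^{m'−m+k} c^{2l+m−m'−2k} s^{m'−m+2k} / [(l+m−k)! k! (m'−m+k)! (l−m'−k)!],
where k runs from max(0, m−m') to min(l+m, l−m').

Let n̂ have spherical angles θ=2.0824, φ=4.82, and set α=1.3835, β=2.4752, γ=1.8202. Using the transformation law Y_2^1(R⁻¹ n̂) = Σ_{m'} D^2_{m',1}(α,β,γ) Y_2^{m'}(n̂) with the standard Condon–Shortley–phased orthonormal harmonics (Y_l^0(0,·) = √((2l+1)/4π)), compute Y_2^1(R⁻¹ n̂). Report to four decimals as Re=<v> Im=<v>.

Need the full column D^2_{m',1} for m'=−2..2 at α=1.3835, β=2.4752, γ=1.8202.
cos(β/2)=0.327065, sin(β/2)=0.945002
d^2_{-2,1}: single k=3 term ⇒ +0.552029;  D = +0.322541+0.447999i
d^2_{-1,1}: k∈[2..3] ⇒ +0.286586 -0.797500 = -0.510913;  D = -0.462965+0.216092i
d^2_{0,1}: k∈[1..2] ⇒ +0.080986 -0.676095 = -0.595109;  D = +0.146888+0.576696i
d^2_{1,1}: k∈[0..1] ⇒ +0.011443 -0.286586 = -0.275143;  D = +0.274613-0.017077i
d^2_{2,1}: single k=0 term ⇒ -0.066125;  D = +0.008257-0.065608i
Y_2^{m'}(θ=2.0824,φ=4.82) and Σ D·Y over m':
  (+0.3225+0.4480i)·(-0.2869+0.0627i)  (-0.4630+0.2161i)·(-0.0354-0.3279i)  (+0.1469+0.5767i)·(-0.0886+0.0000i)  (+0.2746-0.0171i)·(+0.0354-0.3279i)  (+0.0083-0.0656i)·(-0.2869-0.0627i)
Y_2^1(R⁻¹ n̂) = -0.048761-0.087602i

Re=-0.0488 Im=-0.0876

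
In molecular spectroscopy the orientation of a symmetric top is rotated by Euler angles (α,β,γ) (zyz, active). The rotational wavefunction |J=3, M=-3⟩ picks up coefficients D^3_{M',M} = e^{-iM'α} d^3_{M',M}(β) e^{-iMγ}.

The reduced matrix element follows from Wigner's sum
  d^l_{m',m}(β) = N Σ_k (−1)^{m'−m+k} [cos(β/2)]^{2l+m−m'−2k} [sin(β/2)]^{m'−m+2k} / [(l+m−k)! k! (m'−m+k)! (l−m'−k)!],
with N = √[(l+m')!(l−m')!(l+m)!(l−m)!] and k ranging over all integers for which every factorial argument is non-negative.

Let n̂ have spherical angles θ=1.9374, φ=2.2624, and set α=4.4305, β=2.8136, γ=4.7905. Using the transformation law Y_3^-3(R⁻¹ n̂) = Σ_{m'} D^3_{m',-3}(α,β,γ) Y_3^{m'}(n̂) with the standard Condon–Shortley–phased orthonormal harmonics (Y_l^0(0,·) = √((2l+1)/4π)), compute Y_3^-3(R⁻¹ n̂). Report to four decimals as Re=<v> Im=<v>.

Re=-0.0821 Im=-0.3907

Need the full column D^3_{m',-3} for m'=−3..3 at α=4.4305, β=2.8136, γ=4.7905.
cos(β/2)=0.163262, sin(β/2)=0.986583
d^3_{-3,-3}: single k=0 term ⇒ +0.000019;  D = -0.000016+0.000011i
d^3_{-2,-3}: single k=0 term ⇒ -0.000280;  D = +0.000091+0.000265i
d^3_{-1,-3}: single k=0 term ⇒ +0.002678;  D = +0.002675-0.000127i
d^3_{0,-3}: single k=0 term ⇒ -0.018688;  D = +0.004339-0.018178i
d^3_{1,-3}: single k=0 term ⇒ +0.097803;  D = -0.085058-0.048275i
d^3_{2,-3}: single k=0 term ⇒ -0.373791;  D = -0.267649+0.260929i
d^3_{3,-3}: single k=0 term ⇒ +0.922149;  D = +0.434635+0.813296i
Y_3^{m'}(θ=1.9374,φ=2.2624) and Σ D·Y over m':
  (-0.0000+0.0000i)·(+0.2972-0.1639i)  (+0.0001+0.0003i)·(+0.0595-0.3137i)  (+0.0027-0.0001i)·(+0.0688+0.0831i)  (+0.0043-0.0182i)·(+0.3154+0.0000i)  (-0.0851-0.0483i)·(-0.0688+0.0831i)  (-0.2676+0.2609i)·(+0.0595+0.3137i)  (+0.4346+0.8133i)·(-0.2972-0.1639i)
Y_3^-3(R⁻¹ n̂) = -0.082128-0.390688i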